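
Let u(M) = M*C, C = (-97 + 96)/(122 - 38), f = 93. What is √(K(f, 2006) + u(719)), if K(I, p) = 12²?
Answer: √238917/42 ≈ 11.638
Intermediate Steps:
C = -1/84 ≈ -0.011905
K(I, p) = 144
u(M) = -M/84 (u(M) = M*(-1/84) = -M/84)
√(K(f, 2006) + u(719)) = √(144 - 1/84*719) = √(144 - 719/84) = √(11377/84) = √238917/42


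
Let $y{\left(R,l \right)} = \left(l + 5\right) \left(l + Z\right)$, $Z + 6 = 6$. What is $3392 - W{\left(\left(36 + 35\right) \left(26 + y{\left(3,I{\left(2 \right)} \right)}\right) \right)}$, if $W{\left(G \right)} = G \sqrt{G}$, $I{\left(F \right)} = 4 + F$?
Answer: $3392 - 13064 \sqrt{1633} \approx -5.2453 \cdot 10^{5}$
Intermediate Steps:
$Z = 0$ ($Z = -6 + 6 = 0$)
$y{\left(R,l \right)} = l \left(5 + l\right)$ ($y{\left(R,l \right)} = \left(l + 5\right) \left(l + 0\right) = \left(5 + l\right) l = l \left(5 + l\right)$)
$W{\left(G \right)} = G^{\frac{3}{2}}$
$3392 - W{\left(\left(36 + 35\right) \left(26 + y{\left(3,I{\left(2 \right)} \right)}\right) \right)} = 3392 - \left(\left(36 + 35\right) \left(26 + \left(4 + 2\right) \left(5 + \left(4 + 2\right)\right)\right)\right)^{\frac{3}{2}} = 3392 - \left(71 \left(26 + 6 \left(5 + 6\right)\right)\right)^{\frac{3}{2}} = 3392 - \left(71 \left(26 + 6 \cdot 11\right)\right)^{\frac{3}{2}} = 3392 - \left(71 \left(26 + 66\right)\right)^{\frac{3}{2}} = 3392 - \left(71 \cdot 92\right)^{\frac{3}{2}} = 3392 - 6532^{\frac{3}{2}} = 3392 - 13064 \sqrt{1633}$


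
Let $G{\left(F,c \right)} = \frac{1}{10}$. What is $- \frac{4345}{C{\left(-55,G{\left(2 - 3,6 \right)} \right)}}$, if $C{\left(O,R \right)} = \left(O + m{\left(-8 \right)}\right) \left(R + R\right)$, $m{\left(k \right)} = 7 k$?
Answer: $\frac{21725}{111} \approx 195.72$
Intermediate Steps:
$G{\left(F,c \right)} = \frac{1}{10}$
$C{\left(O,R \right)} = 2 R \left(-56 + O\right)$ ($C{\left(O,R \right)} = \left(O + 7 \left(-8\right)\right) \left(R + R\right) = \left(O - 56\right) 2 R = \left(-56 + O\right) 2 R = 2 R \left(-56 + O\right)$)
$- \frac{4345}{C{\left(-55,G{\left(2 - 3,6 \right)} \right)}} = - \frac{4345}{2 \cdot \frac{1}{10} \left(-56 - 55\right)} = - \frac{4345}{2 \cdot \frac{1}{10} \left(-111\right)} = - \frac{4345}{- \frac{111}{5}} = \left(-4345\right) \left(- \frac{5}{111}\right) = \frac{21725}{111}$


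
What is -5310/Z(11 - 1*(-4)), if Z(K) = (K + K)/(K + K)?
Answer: -5310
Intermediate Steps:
Z(K) = 1 (Z(K) = (2*K)/((2*K)) = (2*K)*(1/(2*K)) = 1)
-5310/Z(11 - 1*(-4)) = -5310/1 = -5310*1 = -5310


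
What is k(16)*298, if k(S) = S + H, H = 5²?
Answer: 12218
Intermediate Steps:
H = 25
k(S) = 25 + S (k(S) = S + 25 = 25 + S)
k(16)*298 = (25 + 16)*298 = 41*298 = 12218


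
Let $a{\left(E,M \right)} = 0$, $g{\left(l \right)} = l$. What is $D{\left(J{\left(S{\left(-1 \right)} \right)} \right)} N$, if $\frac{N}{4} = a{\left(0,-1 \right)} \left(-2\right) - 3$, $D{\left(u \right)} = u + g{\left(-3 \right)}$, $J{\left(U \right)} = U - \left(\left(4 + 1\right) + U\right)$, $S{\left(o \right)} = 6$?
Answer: $96$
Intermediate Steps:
$J{\left(U \right)} = -5$ ($J{\left(U \right)} = U - \left(5 + U\right) = -5$)
$D{\left(u \right)} = -3 + u$ ($D{\left(u \right)} = u - 3 = -3 + u$)
$N = -12$ ($N = 4 \left(0 \left(-2\right) - 3\right) = 4 \left(0 - 3\right) = 4 \left(-3\right) = -12$)
$D{\left(J{\left(S{\left(-1 \right)} \right)} \right)} N = \left(-3 - 5\right) \left(-12\right) = \left(-8\right) \left(-12\right) = 96$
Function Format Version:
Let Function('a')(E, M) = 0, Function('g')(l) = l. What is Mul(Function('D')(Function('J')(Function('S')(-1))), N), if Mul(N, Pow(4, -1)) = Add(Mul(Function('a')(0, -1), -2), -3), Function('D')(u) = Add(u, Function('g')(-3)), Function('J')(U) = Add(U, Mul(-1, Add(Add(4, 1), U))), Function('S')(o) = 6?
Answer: 96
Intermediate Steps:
Function('J')(U) = -5 (Function('J')(U) = Add(U, Mul(-1, Add(5, U))) = Add(U, Add(-5, Mul(-1, U))) = -5)
Function('D')(u) = Add(-3, u) (Function('D')(u) = Add(u, -3) = Add(-3, u))
N = -12 (N = Mul(4, Add(Mul(0, -2), -3)) = Mul(4, Add(0, -3)) = Mul(4, -3) = -12)
Mul(Function('D')(Function('J')(Function('S')(-1))), N) = Mul(Add(-3, -5), -12) = Mul(-8, -12) = 96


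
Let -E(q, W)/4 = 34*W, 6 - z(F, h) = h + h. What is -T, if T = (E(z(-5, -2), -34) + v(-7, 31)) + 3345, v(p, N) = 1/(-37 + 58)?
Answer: -167350/21 ≈ -7969.0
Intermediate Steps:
v(p, N) = 1/21
z(F, h) = 6 - 2*h (z(F, h) = 6 - (h + h) = 6 - 2*h)
E(q, W) = -136*W
T = 167350/21 (T = (-136*(-34) + 1/21) + 3345 = (4624 + 1/21) + 3345 = 97105/21 + 3345 = 167350/21 ≈ 7969.0)
-T = -1*167350/21 = -167350/21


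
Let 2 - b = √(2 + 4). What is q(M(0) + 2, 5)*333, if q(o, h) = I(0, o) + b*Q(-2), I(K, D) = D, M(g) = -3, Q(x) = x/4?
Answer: -666 + 333*√6/2 ≈ -258.16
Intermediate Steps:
Q(x) = x/4 (Q(x) = x*(¼) = x/4)
b = 2 - √6 (b = 2 - √(2 + 4) = 2 - √6 ≈ -0.44949)
q(o, h) = -1 + o + √6/2 (q(o, h) = o + (2 - √6)*((¼)*(-2)) = o + (2 - √6)*(-½) = o + (-1 + √6/2) = -1 + o + √6/2)
q(M(0) + 2, 5)*333 = (-1 + (-3 + 2) + √6/2)*333 = (-1 - 1 + √6/2)*333 = (-2 + √6/2)*333 = -666 + 333*√6/2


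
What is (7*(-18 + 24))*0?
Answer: 0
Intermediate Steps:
(7*(-18 + 24))*0 = (7*6)*0 = 42*0 = 0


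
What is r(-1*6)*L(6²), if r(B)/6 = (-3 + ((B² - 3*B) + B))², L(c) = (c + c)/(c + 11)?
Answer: 874800/47 ≈ 18613.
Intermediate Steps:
L(c) = 2*c/(11 + c) (L(c) = (2*c)/(11 + c) = 2*c/(11 + c))
r(B) = 6*(-3 + B² - 2*B)² (r(B) = 6*(-3 + ((B² - 3*B) + B))² = 6*(-3 + (B² - 2*B))² = 6*(-3 + B² - 2*B)²)
r(-1*6)*L(6²) = (6*(3 - (-1*6)² + 2*(-1*6))²)*(2*6²/(11 + 6²)) = (6*(3 - 1*(-6)² + 2*(-6))²)*(2*36/(11 + 36)) = (6*(3 - 1*36 - 12)²)*(2*36/47) = (6*(3 - 36 - 12)²)*(2*36*(1/47)) = (6*(-45)²)*(72/47) = (6*2025)*(72/47) = 12150*(72/47) = 874800/47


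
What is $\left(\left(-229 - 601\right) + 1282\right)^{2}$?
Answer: $204304$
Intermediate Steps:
$\left(\left(-229 - 601\right) + 1282\right)^{2} = \left(-830 + 1282\right)^{2} = 452^{2} = 204304$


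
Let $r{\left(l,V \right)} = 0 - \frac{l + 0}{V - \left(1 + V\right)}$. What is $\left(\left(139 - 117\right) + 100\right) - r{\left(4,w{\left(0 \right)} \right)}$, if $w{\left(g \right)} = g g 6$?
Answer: $118$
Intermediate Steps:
$w{\left(g \right)} = 6 g^{2}$ ($w{\left(g \right)} = g^{2} \cdot 6 = 6 g^{2}$)
$r{\left(l,V \right)} = l$ ($r{\left(l,V \right)} = 0 - \frac{l}{-1} = 0 - l \left(-1\right) = 0 - - l = 0 + l = l$)
$\left(\left(139 - 117\right) + 100\right) - r{\left(4,w{\left(0 \right)} \right)} = \left(\left(139 - 117\right) + 100\right) - 4 = \left(22 + 100\right) - 4 = 122 - 4 = 118$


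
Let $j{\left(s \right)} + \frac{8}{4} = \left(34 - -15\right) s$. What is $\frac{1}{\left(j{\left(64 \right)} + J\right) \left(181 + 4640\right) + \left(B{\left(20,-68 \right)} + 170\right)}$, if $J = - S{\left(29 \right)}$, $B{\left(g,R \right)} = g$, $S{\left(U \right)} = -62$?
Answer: $\frac{1}{15408106} \approx 6.4901 \cdot 10^{-8}$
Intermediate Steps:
$j{\left(s \right)} = -2 + 49 s$ ($j{\left(s \right)} = -2 + \left(34 - -15\right) s = -2 + \left(34 + 15\right) s = -2 + 49 s$)
$J = 62$ ($J = \left(-1\right) \left(-62\right) = 62$)
$\frac{1}{\left(j{\left(64 \right)} + J\right) \left(181 + 4640\right) + \left(B{\left(20,-68 \right)} + 170\right)} = \frac{1}{\left(\left(-2 + 49 \cdot 64\right) + 62\right) \left(181 + 4640\right) + \left(20 + 170\right)} = \frac{1}{\left(\left(-2 + 3136\right) + 62\right) 4821 + 190} = \frac{1}{\left(3134 + 62\right) 4821 + 190} = \frac{1}{3196 \cdot 4821 + 190} = \frac{1}{15407916 + 190} = \frac{1}{15408106}$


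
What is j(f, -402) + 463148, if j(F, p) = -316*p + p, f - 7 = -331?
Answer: 589778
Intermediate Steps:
f = -324 (f = 7 - 331 = -324)
j(F, p) = -315*p
j(f, -402) + 463148 = -315*(-402) + 463148 = 126630 + 463148 = 589778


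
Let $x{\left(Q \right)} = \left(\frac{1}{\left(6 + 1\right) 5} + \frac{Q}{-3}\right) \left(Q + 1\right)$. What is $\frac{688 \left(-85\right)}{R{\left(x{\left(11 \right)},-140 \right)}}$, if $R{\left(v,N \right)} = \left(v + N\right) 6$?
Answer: $\frac{255850}{4821} \approx 53.07$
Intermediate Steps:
$x{\left(Q \right)} = \left(1 + Q\right) \left(\frac{1}{35} - \frac{Q}{3}\right)$ ($x{\left(Q \right)} = \left(\frac{1}{7} \cdot \frac{1}{5} + Q \left(- \frac{1}{3}\right)\right) \left(1 + Q\right) = \left(\frac{1}{7} \cdot \frac{1}{5} - \frac{Q}{3}\right) \left(1 + Q\right) = \left(\frac{1}{35} - \frac{Q}{3}\right) \left(1 + Q\right) = \left(1 + Q\right) \left(\frac{1}{35} - \frac{Q}{3}\right)$)
$R{\left(v,N \right)} = 6 N + 6 v$ ($R{\left(v,N \right)} = \left(N + v\right) 6 = 6 N + 6 v$)
$\frac{688 \left(-85\right)}{R{\left(x{\left(11 \right)},-140 \right)}} = \frac{688 \left(-85\right)}{6 \left(-140\right) + 6 \left(\frac{1}{35} - \frac{352}{105} - \frac{11^{2}}{3}\right)} = - \frac{58480}{-840 + 6 \left(\frac{1}{35} - \frac{352}{105} - \frac{121}{3}\right)} = - \frac{58480}{-840 + 6 \left(- \frac{1528}{35}\right)} = - \frac{58480}{-840 - \frac{9168}{35}} = - \frac{58480}{- \frac{38568}{35}} = \left(-58480\right) \left(- \frac{35}{38568}\right) = \frac{255850}{4821}$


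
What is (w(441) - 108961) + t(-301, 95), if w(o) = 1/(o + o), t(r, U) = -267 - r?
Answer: -96073613/882 ≈ -1.0893e+5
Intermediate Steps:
w(o) = 1/(2*o)
(w(441) - 108961) + t(-301, 95) = ((½)/441 - 108961) + (-267 - 1*(-301)) = ((½)*(1/441) - 108961) + (-267 + 301) = (1/882 - 108961) + 34 = -96103601/882 + 34 = -96073613/882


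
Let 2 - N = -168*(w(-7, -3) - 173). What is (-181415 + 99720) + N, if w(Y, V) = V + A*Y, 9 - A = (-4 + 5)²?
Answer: -120669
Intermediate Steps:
A = 8 (A = 9 - (-4 + 5)² = 9 - 1*1² = 9 - 1*1 = 9 - 1 = 8)
w(Y, V) = V + 8*Y
N = -38974 (N = 2 - (-168)*((-3 + 8*(-7)) - 173) = 2 - (-168)*((-3 - 56) - 173) = 2 - (-168)*(-59 - 173) = 2 - (-168)*(-232) = 2 - 1*38976 = 2 - 38976 = -38974)
(-181415 + 99720) + N = (-181415 + 99720) - 38974 = -81695 - 38974 = -120669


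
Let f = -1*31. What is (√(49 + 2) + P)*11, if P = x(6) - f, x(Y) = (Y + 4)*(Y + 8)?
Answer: 1881 + 11*√51 ≈ 1959.6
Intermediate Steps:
x(Y) = (4 + Y)*(8 + Y)
f = -31
P = 171 (P = (32 + 6² + 12*6) - 1*(-31) = (32 + 36 + 72) + 31 = 140 + 31 = 171)
(√(49 + 2) + P)*11 = (√(49 + 2) + 171)*11 = (√51 + 171)*11 = (171 + √51)*11 = 1881 + 11*√51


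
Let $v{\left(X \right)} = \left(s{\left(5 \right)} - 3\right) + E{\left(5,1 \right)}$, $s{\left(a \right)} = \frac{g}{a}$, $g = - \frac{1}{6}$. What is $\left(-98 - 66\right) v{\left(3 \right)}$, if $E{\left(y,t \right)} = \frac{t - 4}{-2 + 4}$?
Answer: $\frac{11152}{15} \approx 743.47$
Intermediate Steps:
$g = - \frac{1}{6}$ ($g = \left(-1\right) \frac{1}{6} = - \frac{1}{6} \approx -0.16667$)
$s{\left(a \right)} = - \frac{1}{6 a}$
$E{\left(y,t \right)} = -2 + \frac{t}{2}$ ($E{\left(y,t \right)} = \frac{-4 + t}{2} = \left(-4 + t\right) \frac{1}{2} = -2 + \frac{t}{2}$)
$v{\left(X \right)} = - \frac{68}{15}$ ($v{\left(X \right)} = \left(- \frac{1}{6 \cdot 5} - 3\right) + \left(-2 + \frac{1}{2} \cdot 1\right) = \left(\left(- \frac{1}{6}\right) \frac{1}{5} - 3\right) + \left(-2 + \frac{1}{2}\right) = \left(- \frac{1}{30} - 3\right) - \frac{3}{2} = - \frac{91}{30} - \frac{3}{2} = - \frac{68}{15}$)
$\left(-98 - 66\right) v{\left(3 \right)} = \left(-98 - 66\right) \left(- \frac{68}{15}\right) = \left(-164\right) \left(- \frac{68}{15}\right) = \frac{11152}{15}$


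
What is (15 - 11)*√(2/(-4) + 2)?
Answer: 2*√6 ≈ 4.8990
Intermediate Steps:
(15 - 11)*√(2/(-4) + 2) = 4*√(2*(-¼) + 2) = 4*√(-½ + 2) = 4*√(3/2) = 4*(√6/2) = 2*√6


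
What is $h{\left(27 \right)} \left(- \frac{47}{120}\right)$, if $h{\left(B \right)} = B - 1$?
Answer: $- \frac{611}{60} \approx -10.183$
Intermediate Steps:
$h{\left(B \right)} = -1 + B$
$h{\left(27 \right)} \left(- \frac{47}{120}\right) = \left(-1 + 27\right) \left(- \frac{47}{120}\right) = 26 \left(\left(-47\right) \frac{1}{120}\right) = 26 \left(- \frac{47}{120}\right) = - \frac{611}{60}$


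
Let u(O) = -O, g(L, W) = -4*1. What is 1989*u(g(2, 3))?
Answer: 7956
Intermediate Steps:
g(L, W) = -4
1989*u(g(2, 3)) = 1989*(-1*(-4)) = 1989*4 = 7956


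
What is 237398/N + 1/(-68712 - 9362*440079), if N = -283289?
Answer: -8156693273467997/9733449652765494 ≈ -0.83801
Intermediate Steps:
237398/N + 1/(-68712 - 9362*440079) = 237398/(-283289) + 1/(-68712 - 9362*440079) = 237398*(-1/283289) + (1/440079)/(-78074) = -237398/283289 - 1/78074*1/440079 = -237398/283289 - 1/34358727846 = -8156693273467997/9733449652765494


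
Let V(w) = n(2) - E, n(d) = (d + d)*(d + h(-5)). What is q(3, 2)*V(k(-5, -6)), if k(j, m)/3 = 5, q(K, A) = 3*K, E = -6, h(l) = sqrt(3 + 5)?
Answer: 126 + 72*sqrt(2) ≈ 227.82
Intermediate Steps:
h(l) = 2*sqrt(2) (h(l) = sqrt(8) = 2*sqrt(2))
n(d) = 2*d*(d + 2*sqrt(2)) (n(d) = (d + d)*(d + 2*sqrt(2)) = (2*d)*(d + 2*sqrt(2)) = 2*d*(d + 2*sqrt(2)))
k(j, m) = 15 (k(j, m) = 3*5 = 15)
V(w) = 14 + 8*sqrt(2) (V(w) = 2*2*(2 + 2*sqrt(2)) - 1*(-6) = (8 + 8*sqrt(2)) + 6 = 14 + 8*sqrt(2))
q(3, 2)*V(k(-5, -6)) = (3*3)*(14 + 8*sqrt(2)) = 9*(14 + 8*sqrt(2)) = 126 + 72*sqrt(2)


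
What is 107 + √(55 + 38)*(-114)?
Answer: 107 - 114*√93 ≈ -992.38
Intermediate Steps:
107 + √(55 + 38)*(-114) = 107 + √93*(-114) = 107 - 114*√93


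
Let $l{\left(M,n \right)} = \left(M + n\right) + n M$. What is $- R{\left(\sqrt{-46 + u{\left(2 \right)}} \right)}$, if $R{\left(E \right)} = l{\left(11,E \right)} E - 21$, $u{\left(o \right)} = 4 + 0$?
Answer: $525 - 11 i \sqrt{42} \approx 525.0 - 71.288 i$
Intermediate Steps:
$l{\left(M,n \right)} = M + n + M n$ ($l{\left(M,n \right)} = \left(M + n\right) + M n = M + n + M n$)
$u{\left(o \right)} = 4$
$R{\left(E \right)} = -21 + E \left(11 + 12 E\right)$ ($R{\left(E \right)} = \left(11 + E + 11 E\right) E - 21 = \left(11 + 12 E\right) E - 21 = E \left(11 + 12 E\right) - 21 = -21 + E \left(11 + 12 E\right)$)
$- R{\left(\sqrt{-46 + u{\left(2 \right)}} \right)} = - (-21 + \sqrt{-46 + 4} \left(11 + 12 \sqrt{-46 + 4}\right)) = - (-21 + \sqrt{-42} \left(11 + 12 \sqrt{-42}\right)) = - (-21 + i \sqrt{42} \left(11 + 12 i \sqrt{42}\right)) = 21 - i \sqrt{42} \left(11 + 12 i \sqrt{42}\right)$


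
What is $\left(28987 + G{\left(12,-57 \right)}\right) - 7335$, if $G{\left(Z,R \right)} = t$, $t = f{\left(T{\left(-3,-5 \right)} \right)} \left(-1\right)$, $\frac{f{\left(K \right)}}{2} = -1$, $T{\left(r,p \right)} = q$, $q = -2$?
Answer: $21654$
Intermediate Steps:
$T{\left(r,p \right)} = -2$
$f{\left(K \right)} = -2$ ($f{\left(K \right)} = 2 \left(-1\right) = -2$)
$t = 2$ ($t = \left(-2\right) \left(-1\right) = 2$)
$G{\left(Z,R \right)} = 2$
$\left(28987 + G{\left(12,-57 \right)}\right) - 7335 = \left(28987 + 2\right) - 7335 = 28989 - 7335 = 21654$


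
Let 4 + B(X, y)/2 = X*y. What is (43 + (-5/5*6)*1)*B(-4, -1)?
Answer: 0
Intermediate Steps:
B(X, y) = -8 + 2*X*y (B(X, y) = -8 + 2*(X*y) = -8 + 2*X*y)
(43 + (-5/5*6)*1)*B(-4, -1) = (43 + (-5/5*6)*1)*(-8 + 2*(-4)*(-1)) = (43 + (-5*⅕*6)*1)*(-8 + 8) = (43 - 1*6*1)*0 = (43 - 6*1)*0 = (43 - 6)*0 = 37*0 = 0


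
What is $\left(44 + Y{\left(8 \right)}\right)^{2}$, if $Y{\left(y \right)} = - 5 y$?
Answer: $16$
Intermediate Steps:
$\left(44 + Y{\left(8 \right)}\right)^{2} = \left(44 - 40\right)^{2} = 4^{2} = 16$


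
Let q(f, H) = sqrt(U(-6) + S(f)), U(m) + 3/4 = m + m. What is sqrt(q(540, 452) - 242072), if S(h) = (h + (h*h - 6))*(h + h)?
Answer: sqrt(-968288 + 2*sqrt(1262018829))/2 ≈ 473.61*I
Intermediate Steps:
S(h) = 2*h*(-6 + h + h**2) (S(h) = (h + (h**2 - 6))*(2*h) = (h + (-6 + h**2))*(2*h) = (-6 + h + h**2)*(2*h) = 2*h*(-6 + h + h**2))
U(m) = -3/4 + 2*m (U(m) = -3/4 + (m + m) = -3/4 + 2*m)
q(f, H) = sqrt(-51/4 + 2*f*(-6 + f + f**2)) (q(f, H) = sqrt((-3/4 + 2*(-6)) + 2*f*(-6 + f + f**2)) = sqrt((-3/4 - 12) + 2*f*(-6 + f + f**2)) = sqrt(-51/4 + 2*f*(-6 + f + f**2)))
sqrt(q(540, 452) - 242072) = sqrt(sqrt(-51 + 8*540*(-6 + 540 + 540**2))/2 - 242072) = sqrt(sqrt(-51 + 8*540*(-6 + 540 + 291600))/2 - 242072) = sqrt(sqrt(-51 + 8*540*292134)/2 - 242072) = sqrt(sqrt(-51 + 1262018880)/2 - 242072) = sqrt(sqrt(1262018829)/2 - 242072) = sqrt(-242072 + sqrt(1262018829)/2)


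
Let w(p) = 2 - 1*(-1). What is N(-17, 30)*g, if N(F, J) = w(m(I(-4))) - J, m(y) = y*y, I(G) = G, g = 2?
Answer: -54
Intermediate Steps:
m(y) = y**2
w(p) = 3 (w(p) = 2 + 1 = 3)
N(F, J) = 3 - J
N(-17, 30)*g = (3 - 1*30)*2 = (3 - 30)*2 = -27*2 = -54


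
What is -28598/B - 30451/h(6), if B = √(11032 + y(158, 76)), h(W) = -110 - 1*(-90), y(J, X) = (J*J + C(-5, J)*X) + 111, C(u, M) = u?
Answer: 30451/20 - 28598*√35727/35727 ≈ 1371.3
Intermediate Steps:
y(J, X) = 111 + J² - 5*X (y(J, X) = (J*J - 5*X) + 111 = (J² - 5*X) + 111 = 111 + J² - 5*X)
h(W) = -20 (h(W) = -110 + 90 = -20)
B = √35727 (B = √(11032 + (111 + 158² - 5*76)) = √(11032 + (111 + 24964 - 380)) = √(11032 + 24695) = √35727 ≈ 189.02)
-28598/B - 30451/h(6) = -28598*√35727/35727 - 30451/(-20) = -28598*√35727/35727 - 30451*(-1/20) = -28598*√35727/35727 + 30451/20 = 30451/20 - 28598*√35727/35727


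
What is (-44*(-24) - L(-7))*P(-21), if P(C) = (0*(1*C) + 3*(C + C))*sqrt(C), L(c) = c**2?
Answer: -126882*I*sqrt(21) ≈ -5.8145e+5*I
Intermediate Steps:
P(C) = 6*C**(3/2) (P(C) = (0*C + 3*(2*C))*sqrt(C) = (0 + 6*C)*sqrt(C) = (6*C)*sqrt(C) = 6*C**(3/2))
(-44*(-24) - L(-7))*P(-21) = (-44*(-24) - 1*(-7)**2)*(6*(-21)**(3/2)) = (1056 - 1*49)*(6*(-21*I*sqrt(21))) = (1056 - 49)*(-126*I*sqrt(21)) = 1007*(-126*I*sqrt(21)) = -126882*I*sqrt(21)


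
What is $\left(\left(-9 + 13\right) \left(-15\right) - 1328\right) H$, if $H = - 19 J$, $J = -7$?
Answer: $-184604$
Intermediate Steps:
$H = 133$ ($H = \left(-19\right) \left(-7\right) = 133$)
$\left(\left(-9 + 13\right) \left(-15\right) - 1328\right) H = \left(\left(-9 + 13\right) \left(-15\right) - 1328\right) 133 = \left(4 \left(-15\right) - 1328\right) 133 = \left(-60 - 1328\right) 133 = \left(-1388\right) 133 = -184604$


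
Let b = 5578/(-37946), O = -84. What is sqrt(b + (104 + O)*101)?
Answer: sqrt(727096036883)/18973 ≈ 44.943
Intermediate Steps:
b = -2789/18973 (b = 5578*(-1/37946) = -2789/18973 ≈ -0.14700)
sqrt(b + (104 + O)*101) = sqrt(-2789/18973 + (104 - 84)*101) = sqrt(-2789/18973 + 20*101) = sqrt(-2789/18973 + 2020) = sqrt(38322671/18973) = sqrt(727096036883)/18973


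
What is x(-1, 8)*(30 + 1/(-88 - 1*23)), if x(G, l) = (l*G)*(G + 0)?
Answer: 26632/111 ≈ 239.93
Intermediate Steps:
x(G, l) = l*G² (x(G, l) = (G*l)*G = l*G²)
x(-1, 8)*(30 + 1/(-88 - 1*23)) = (8*(-1)²)*(30 + 1/(-88 - 1*23)) = (8*1)*(30 + 1/(-88 - 23)) = 8*(30 + 1/(-111)) = 8*(30 - 1/111) = 8*(3329/111) = 26632/111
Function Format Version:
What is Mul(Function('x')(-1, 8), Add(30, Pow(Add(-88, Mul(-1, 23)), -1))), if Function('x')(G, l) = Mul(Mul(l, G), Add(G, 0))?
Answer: Rational(26632, 111) ≈ 239.93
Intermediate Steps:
Function('x')(G, l) = Mul(l, Pow(G, 2)) (Function('x')(G, l) = Mul(Mul(G, l), G) = Mul(l, Pow(G, 2)))
Mul(Function('x')(-1, 8), Add(30, Pow(Add(-88, Mul(-1, 23)), -1))) = Mul(Mul(8, Pow(-1, 2)), Add(30, Pow(Add(-88, Mul(-1, 23)), -1))) = Mul(Mul(8, 1), Add(30, Pow(Add(-88, -23), -1))) = Mul(8, Add(30, Pow(-111, -1))) = Mul(8, Add(30, Rational(-1, 111))) = Mul(8, Rational(3329, 111)) = Rational(26632, 111)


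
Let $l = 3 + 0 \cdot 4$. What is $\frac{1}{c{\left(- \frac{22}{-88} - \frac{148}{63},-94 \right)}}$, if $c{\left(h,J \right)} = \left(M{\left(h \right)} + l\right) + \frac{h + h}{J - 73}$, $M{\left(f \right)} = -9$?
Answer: $- \frac{21042}{125723} \approx -0.16737$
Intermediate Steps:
$l = 3$ ($l = 3 + 0 = 3$)
$c{\left(h,J \right)} = -6 + \frac{2 h}{-73 + J}$ ($c{\left(h,J \right)} = \left(-9 + 3\right) + \frac{h + h}{J - 73} = -6 + \frac{2 h}{-73 + J}$)
$\frac{1}{c{\left(- \frac{22}{-88} - \frac{148}{63},-94 \right)}} = \frac{1}{2 \frac{1}{-73 - 94} \left(219 - \left(- \frac{1}{4} + \frac{148}{63}\right) - -282\right)} = \frac{1}{2 \frac{1}{-167} \left(219 - \frac{529}{252} + 282\right)} = \frac{1}{2 \left(- \frac{1}{167}\right) \left(219 + \left(\frac{1}{4} - \frac{148}{63}\right) + 282\right)} = \frac{1}{2 \left(- \frac{1}{167}\right) \left(219 - \frac{529}{252} + 282\right)} = \frac{1}{2 \left(- \frac{1}{167}\right) \frac{125723}{252}} = \frac{1}{- \frac{125723}{21042}} = - \frac{21042}{125723}$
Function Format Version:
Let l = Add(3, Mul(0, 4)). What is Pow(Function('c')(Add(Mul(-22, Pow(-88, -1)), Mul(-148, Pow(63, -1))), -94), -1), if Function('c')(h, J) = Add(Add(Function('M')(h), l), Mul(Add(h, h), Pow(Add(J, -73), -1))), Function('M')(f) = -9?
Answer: Rational(-21042, 125723) ≈ -0.16737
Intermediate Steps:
l = 3 (l = Add(3, 0) = 3)
Function('c')(h, J) = Add(-6, Mul(2, h, Pow(Add(-73, J), -1))) (Function('c')(h, J) = Add(Add(-9, 3), Mul(Add(h, h), Pow(Add(J, -73), -1))) = Add(-6, Mul(Mul(2, h), Pow(Add(-73, J), -1))) = Add(-6, Mul(2, h, Pow(Add(-73, J), -1))))
Pow(Function('c')(Add(Mul(-22, Pow(-88, -1)), Mul(-148, Pow(63, -1))), -94), -1) = Pow(Mul(2, Pow(Add(-73, -94), -1), Add(219, Add(Mul(-22, Pow(-88, -1)), Mul(-148, Pow(63, -1))), Mul(-3, -94))), -1) = Pow(Mul(2, Pow(-167, -1), Add(219, Add(Mul(-22, Rational(-1, 88)), Mul(-148, Rational(1, 63))), 282)), -1) = Pow(Mul(2, Rational(-1, 167), Add(219, Add(Rational(1, 4), Rational(-148, 63)), 282)), -1) = Pow(Mul(2, Rational(-1, 167), Add(219, Rational(-529, 252), 282)), -1) = Pow(Mul(2, Rational(-1, 167), Rational(125723, 252)), -1) = Pow(Rational(-125723, 21042), -1) = Rational(-21042, 125723)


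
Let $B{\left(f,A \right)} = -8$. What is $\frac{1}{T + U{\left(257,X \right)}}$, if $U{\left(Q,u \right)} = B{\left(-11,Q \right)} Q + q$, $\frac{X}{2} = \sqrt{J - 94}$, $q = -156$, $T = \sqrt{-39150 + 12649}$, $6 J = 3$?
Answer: $- \frac{2212}{4919445} - \frac{i \sqrt{26501}}{4919445} \approx -0.00044964 - 3.3091 \cdot 10^{-5} i$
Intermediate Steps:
$J = \frac{1}{2}$ ($J = \frac{1}{6} \cdot 3 = \frac{1}{2} \approx 0.5$)
$T = i \sqrt{26501}$ ($T = \sqrt{-26501} = i \sqrt{26501} \approx 162.79 i$)
$X = i \sqrt{374}$ ($X = 2 \sqrt{\frac{1}{2} - 94} = 2 \sqrt{- \frac{187}{2}} = 2 \frac{i \sqrt{374}}{2} = i \sqrt{374} \approx 19.339 i$)
$U{\left(Q,u \right)} = -156 - 8 Q$ ($U{\left(Q,u \right)} = - 8 Q - 156 = -156 - 8 Q$)
$\frac{1}{T + U{\left(257,X \right)}} = \frac{1}{i \sqrt{26501} - 2212} = \frac{1}{-2212 + i \sqrt{26501}}$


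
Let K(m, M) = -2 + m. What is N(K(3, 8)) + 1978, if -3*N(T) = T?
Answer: 5933/3 ≈ 1977.7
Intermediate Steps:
N(T) = -T/3
N(K(3, 8)) + 1978 = -(-2 + 3)/3 + 1978 = -1/3*1 + 1978 = -1/3 + 1978 = 5933/3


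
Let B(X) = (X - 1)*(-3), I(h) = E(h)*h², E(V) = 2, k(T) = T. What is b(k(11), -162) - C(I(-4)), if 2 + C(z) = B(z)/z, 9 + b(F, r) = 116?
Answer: 3581/32 ≈ 111.91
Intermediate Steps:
b(F, r) = 107 (b(F, r) = -9 + 116 = 107)
I(h) = 2*h²
B(X) = 3 - 3*X (B(X) = (-1 + X)*(-3) = 3 - 3*X)
C(z) = -2 + (3 - 3*z)/z
b(k(11), -162) - C(I(-4)) = 107 - (-5 + 3/((2*(-4)²))) = 107 - (-5 + 3/((2*16))) = 107 - (-5 + 3/32) = 107 - 1*(-157/32) = 107 + 157/32 = 3581/32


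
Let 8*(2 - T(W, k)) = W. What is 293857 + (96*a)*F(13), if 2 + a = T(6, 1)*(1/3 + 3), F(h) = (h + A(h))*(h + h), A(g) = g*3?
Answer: 575073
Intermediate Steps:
T(W, k) = 2 - W/8
A(g) = 3*g
F(h) = 8*h² (F(h) = (h + 3*h)*(h + h) = (4*h)*(2*h) = 8*h²)
a = 13/6 (a = -2 + (2 - ⅛*6)*(1/3 + 3) = -2 + (2 - ¾)*(⅓ + 3) = -2 + (5/4)*(10/3) = -2 + 25/6 = 13/6 ≈ 2.1667)
293857 + (96*a)*F(13) = 293857 + (96*(13/6))*(8*13²) = 293857 + 208*(8*169) = 293857 + 208*1352 = 293857 + 281216 = 575073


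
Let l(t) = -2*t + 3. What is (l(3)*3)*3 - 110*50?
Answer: -5527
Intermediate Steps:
l(t) = 3 - 2*t
(l(3)*3)*3 - 110*50 = ((3 - 2*3)*3)*3 - 110*50 = ((3 - 6)*3)*3 - 5500 = -3*3*3 - 5500 = -9*3 - 5500 = -27 - 5500 = -5527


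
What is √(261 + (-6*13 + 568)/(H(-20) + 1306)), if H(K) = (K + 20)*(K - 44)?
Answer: √111452734/653 ≈ 16.167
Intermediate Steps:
H(K) = (-44 + K)*(20 + K) (H(K) = (20 + K)*(-44 + K) = (-44 + K)*(20 + K))
√(261 + (-6*13 + 568)/(H(-20) + 1306)) = √(261 + (-6*13 + 568)/((-880 + (-20)² - 24*(-20)) + 1306)) = √(261 + (-1*78 + 568)/((-880 + 400 + 480) + 1306)) = √(261 + (-78 + 568)/(0 + 1306)) = √(261 + 490/1306) = √(261 + 490*(1/1306)) = √(261 + 245/653) = √(170678/653) = √111452734/653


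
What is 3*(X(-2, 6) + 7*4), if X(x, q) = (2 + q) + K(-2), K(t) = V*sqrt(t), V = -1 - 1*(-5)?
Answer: 108 + 12*I*sqrt(2) ≈ 108.0 + 16.971*I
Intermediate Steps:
V = 4 (V = -1 + 5 = 4)
K(t) = 4*sqrt(t)
X(x, q) = 2 + q + 4*I*sqrt(2) (X(x, q) = (2 + q) + 4*sqrt(-2) = (2 + q) + 4*(I*sqrt(2)) = (2 + q) + 4*I*sqrt(2) = 2 + q + 4*I*sqrt(2))
3*(X(-2, 6) + 7*4) = 3*((2 + 6 + 4*I*sqrt(2)) + 7*4) = 3*((8 + 4*I*sqrt(2)) + 28) = 3*(36 + 4*I*sqrt(2)) = 108 + 12*I*sqrt(2)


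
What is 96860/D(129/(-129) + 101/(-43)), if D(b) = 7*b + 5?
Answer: -4164980/793 ≈ -5252.2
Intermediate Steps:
D(b) = 5 + 7*b
96860/D(129/(-129) + 101/(-43)) = 96860/(5 + 7*(129/(-129) + 101/(-43))) = 96860/(5 + 7*(129*(-1/129) + 101*(-1/43))) = 96860/(5 + 7*(-1 - 101/43)) = 96860/(5 + 7*(-144/43)) = 96860/(5 - 1008/43) = 96860/(-793/43) = 96860*(-43/793) = -4164980/793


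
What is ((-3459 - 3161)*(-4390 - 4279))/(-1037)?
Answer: -57388780/1037 ≈ -55341.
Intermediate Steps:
((-3459 - 3161)*(-4390 - 4279))/(-1037) = -6620*(-8669)*(-1/1037) = 57388780*(-1/1037) = -57388780/1037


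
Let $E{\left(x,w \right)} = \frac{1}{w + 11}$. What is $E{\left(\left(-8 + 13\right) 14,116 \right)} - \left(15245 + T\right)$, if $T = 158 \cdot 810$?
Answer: $- \frac{18189574}{127} \approx -1.4323 \cdot 10^{5}$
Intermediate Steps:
$T = 127980$
$E{\left(x,w \right)} = \frac{1}{11 + w}$
$E{\left(\left(-8 + 13\right) 14,116 \right)} - \left(15245 + T\right) = \frac{1}{11 + 116} - 143225 = \frac{1}{127} - 143225 = - \frac{18189574}{127}$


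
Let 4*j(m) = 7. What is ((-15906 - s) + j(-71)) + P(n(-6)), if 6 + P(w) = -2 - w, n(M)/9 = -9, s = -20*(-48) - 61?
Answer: -66921/4 ≈ -16730.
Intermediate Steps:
s = 899 (s = 960 - 61 = 899)
n(M) = -81 (n(M) = 9*(-9) = -81)
P(w) = -8 - w (P(w) = -6 + (-2 - w) = -8 - w)
j(m) = 7/4 (j(m) = (¼)*7 = 7/4)
((-15906 - s) + j(-71)) + P(n(-6)) = ((-15906 - 1*899) + 7/4) + (-8 - 1*(-81)) = ((-15906 - 899) + 7/4) + (-8 + 81) = (-16805 + 7/4) + 73 = -67213/4 + 73 = -66921/4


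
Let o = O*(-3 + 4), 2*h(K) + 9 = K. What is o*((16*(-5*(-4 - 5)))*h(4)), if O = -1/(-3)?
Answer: -600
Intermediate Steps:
O = 1/3 (O = -1*(-1/3) = 1/3 ≈ 0.33333)
h(K) = -9/2 + K/2
o = 1/3 (o = (-3 + 4)/3 = (1/3)*1 = 1/3 ≈ 0.33333)
o*((16*(-5*(-4 - 5)))*h(4)) = ((16*(-5*(-4 - 5)))*(-9/2 + (1/2)*4))/3 = ((16*(-5*(-9)))*(-9/2 + 2))/3 = ((16*45)*(-5/2))/3 = (720*(-5/2))/3 = (1/3)*(-1800) = -600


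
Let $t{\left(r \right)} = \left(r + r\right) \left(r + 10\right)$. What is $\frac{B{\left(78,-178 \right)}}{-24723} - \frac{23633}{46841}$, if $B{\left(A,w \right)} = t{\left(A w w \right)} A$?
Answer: $- \frac{74012387903137721}{1920481} \approx -3.8538 \cdot 10^{10}$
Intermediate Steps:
$t{\left(r \right)} = 2 r \left(10 + r\right)$
$B{\left(A,w \right)} = 2 A^{2} w^{2} \left(10 + A w^{2}\right)$ ($B{\left(A,w \right)} = 2 A w w \left(10 + A w w\right) A = 2 A w^{2} \left(10 + A w^{2}\right) A = 2 A^{2} w^{2} \left(10 + A w^{2}\right)$)
$\frac{B{\left(78,-178 \right)}}{-24723} - \frac{23633}{46841} = \frac{2 \cdot 78^{2} \left(-178\right)^{2} \left(10 + 78 \left(-178\right)^{2}\right)}{-24723} - \frac{23633}{46841} = 2 \cdot 6084 \cdot 31684 \left(10 + 78 \cdot 31684\right) \left(- \frac{1}{24723}\right) - \frac{23633}{46841} = 2 \cdot 6084 \cdot 31684 \left(10 + 2471352\right) \left(- \frac{1}{24723}\right) - \frac{23633}{46841} = 2 \cdot 6084 \cdot 31684 \cdot 2471362 \left(- \frac{1}{24723}\right) - \frac{23633}{46841} = 952786445742144 \left(- \frac{1}{24723}\right) - \frac{23633}{46841} = - \frac{1580077024448}{41} - \frac{23633}{46841} = - \frac{74012387903137721}{1920481}$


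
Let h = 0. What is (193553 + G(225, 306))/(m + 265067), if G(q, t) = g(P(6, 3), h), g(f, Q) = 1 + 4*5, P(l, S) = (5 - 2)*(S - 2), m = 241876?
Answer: 193574/506943 ≈ 0.38185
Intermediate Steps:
P(l, S) = -6 + 3*S (P(l, S) = 3*(-2 + S) = -6 + 3*S)
g(f, Q) = 21 (g(f, Q) = 1 + 20 = 21)
G(q, t) = 21
(193553 + G(225, 306))/(m + 265067) = (193553 + 21)/(241876 + 265067) = 193574/506943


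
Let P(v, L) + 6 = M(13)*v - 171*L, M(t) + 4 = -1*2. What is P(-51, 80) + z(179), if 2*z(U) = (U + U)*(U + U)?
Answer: 50702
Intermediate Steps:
z(U) = 2*U² (z(U) = ((U + U)*(U + U))/2 = ((2*U)*(2*U))/2 = (4*U²)/2 = 2*U²)
M(t) = -6 (M(t) = -4 - 1*2 = -4 - 2 = -6)
P(v, L) = -6 - 171*L - 6*v (P(v, L) = -6 + (-6*v - 171*L) = -6 + (-171*L - 6*v) = -6 - 171*L - 6*v)
P(-51, 80) + z(179) = (-6 - 171*80 - 6*(-51)) + 2*179² = (-6 - 13680 + 306) + 2*32041 = -13380 + 64082 = 50702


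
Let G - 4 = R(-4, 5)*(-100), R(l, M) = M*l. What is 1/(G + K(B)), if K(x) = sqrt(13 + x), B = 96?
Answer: 2004/4015907 - sqrt(109)/4015907 ≈ 0.00049642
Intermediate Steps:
G = 2004 (G = 4 + (5*(-4))*(-100) = 4 - 20*(-100) = 4 + 2000 = 2004)
1/(G + K(B)) = 1/(2004 + sqrt(13 + 96)) = 1/(2004 + sqrt(109))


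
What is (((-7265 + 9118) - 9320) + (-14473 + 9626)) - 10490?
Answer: -22804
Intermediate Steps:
(((-7265 + 9118) - 9320) + (-14473 + 9626)) - 10490 = ((1853 - 9320) - 4847) - 10490 = (-7467 - 4847) - 10490 = -12314 - 10490 = -22804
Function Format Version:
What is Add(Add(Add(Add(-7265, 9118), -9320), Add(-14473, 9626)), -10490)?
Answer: -22804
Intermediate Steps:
Add(Add(Add(Add(-7265, 9118), -9320), Add(-14473, 9626)), -10490) = Add(Add(Add(1853, -9320), -4847), -10490) = Add(Add(-7467, -4847), -10490) = Add(-12314, -10490) = -22804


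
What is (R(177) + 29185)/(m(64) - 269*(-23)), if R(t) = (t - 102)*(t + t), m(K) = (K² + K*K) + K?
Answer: 55735/14443 ≈ 3.8590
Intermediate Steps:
m(K) = K + 2*K² (m(K) = (K² + K²) + K = 2*K² + K = K + 2*K²)
R(t) = 2*t*(-102 + t) (R(t) = (-102 + t)*(2*t) = 2*t*(-102 + t))
(R(177) + 29185)/(m(64) - 269*(-23)) = (2*177*(-102 + 177) + 29185)/(64*(1 + 2*64) - 269*(-23)) = (2*177*75 + 29185)/(64*(1 + 128) + 6187) = (26550 + 29185)/(64*129 + 6187) = 55735/(8256 + 6187) = 55735/14443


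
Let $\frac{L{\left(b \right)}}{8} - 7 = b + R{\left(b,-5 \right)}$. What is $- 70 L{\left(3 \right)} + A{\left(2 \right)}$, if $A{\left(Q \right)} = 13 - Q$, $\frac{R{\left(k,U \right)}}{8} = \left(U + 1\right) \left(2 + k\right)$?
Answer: $84011$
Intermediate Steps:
$R{\left(k,U \right)} = 8 \left(1 + U\right) \left(2 + k\right)$ ($R{\left(k,U \right)} = 8 \left(U + 1\right) \left(2 + k\right) = 8 \left(1 + U\right) \left(2 + k\right)$)
$L{\left(b \right)} = -456 - 248 b$ ($L{\left(b \right)} = 56 + 8 \left(b + \left(16 + 8 b + 16 \left(-5\right) + 8 \left(-5\right) b\right)\right) = 56 + 8 \left(b + \left(16 + 8 b - 80 - 40 b\right)\right) = 56 + 8 \left(b - \left(64 + 32 b\right)\right) = 56 + 8 \left(-64 - 31 b\right) = 56 - \left(512 + 248 b\right) = -456 - 248 b$)
$- 70 L{\left(3 \right)} + A{\left(2 \right)} = - 70 \left(-456 - 744\right) + \left(13 - 2\right) = \left(-70\right) \left(-1200\right) + 11 = 84000 + 11 = 84011$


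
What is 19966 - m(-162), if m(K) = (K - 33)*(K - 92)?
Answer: -29564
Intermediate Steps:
m(K) = (-92 + K)*(-33 + K) (m(K) = (-33 + K)*(-92 + K) = (-92 + K)*(-33 + K))
19966 - m(-162) = 19966 - (3036 + (-162)**2 - 125*(-162)) = 19966 - (3036 + 26244 + 20250) = 19966 - 1*49530 = 19966 - 49530 = -29564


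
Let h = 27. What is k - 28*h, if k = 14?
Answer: -742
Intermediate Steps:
k - 28*h = 14 - 28*27 = 14 - 756 = -742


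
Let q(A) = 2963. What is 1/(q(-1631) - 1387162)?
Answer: -1/1384199 ≈ -7.2244e-7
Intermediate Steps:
1/(q(-1631) - 1387162) = 1/(2963 - 1387162) = 1/(-1384199) = -1/1384199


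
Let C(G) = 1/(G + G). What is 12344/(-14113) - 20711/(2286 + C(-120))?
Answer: -76923042136/7742942207 ≈ -9.9346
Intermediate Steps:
C(G) = 1/(2*G)
12344/(-14113) - 20711/(2286 + C(-120)) = 12344/(-14113) - 20711/(2286 + (½)/(-120)) = 12344*(-1/14113) - 20711/(2286 + (½)*(-1/120)) = -12344/14113 - 20711/(2286 - 1/240) = -12344/14113 - 20711/548639/240 = -12344/14113 - 20711*240/548639 = -12344/14113 - 4970640/548639 = -76923042136/7742942207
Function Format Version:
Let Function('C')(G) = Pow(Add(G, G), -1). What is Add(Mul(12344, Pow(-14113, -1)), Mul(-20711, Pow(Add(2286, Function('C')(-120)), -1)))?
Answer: Rational(-76923042136, 7742942207) ≈ -9.9346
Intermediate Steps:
Function('C')(G) = Mul(Rational(1, 2), Pow(G, -1)) (Function('C')(G) = Pow(Mul(2, G), -1) = Mul(Rational(1, 2), Pow(G, -1)))
Add(Mul(12344, Pow(-14113, -1)), Mul(-20711, Pow(Add(2286, Function('C')(-120)), -1))) = Add(Mul(12344, Pow(-14113, -1)), Mul(-20711, Pow(Add(2286, Mul(Rational(1, 2), Pow(-120, -1))), -1))) = Add(Mul(12344, Rational(-1, 14113)), Mul(-20711, Pow(Add(2286, Mul(Rational(1, 2), Rational(-1, 120))), -1))) = Add(Rational(-12344, 14113), Mul(-20711, Pow(Add(2286, Rational(-1, 240)), -1))) = Add(Rational(-12344, 14113), Mul(-20711, Pow(Rational(548639, 240), -1))) = Add(Rational(-12344, 14113), Mul(-20711, Rational(240, 548639))) = Add(Rational(-12344, 14113), Rational(-4970640, 548639)) = Rational(-76923042136, 7742942207)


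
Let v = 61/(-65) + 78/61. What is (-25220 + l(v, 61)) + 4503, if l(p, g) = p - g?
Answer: -82383421/3965 ≈ -20778.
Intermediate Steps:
v = 1349/3965 (v = 61*(-1/65) + 78*(1/61) = -61/65 + 78/61 = 1349/3965 ≈ 0.34023)
(-25220 + l(v, 61)) + 4503 = (-25220 + (1349/3965 - 1*61)) + 4503 = (-25220 + (1349/3965 - 61)) + 4503 = (-25220 - 240516/3965) + 4503 = -100237816/3965 + 4503 = -82383421/3965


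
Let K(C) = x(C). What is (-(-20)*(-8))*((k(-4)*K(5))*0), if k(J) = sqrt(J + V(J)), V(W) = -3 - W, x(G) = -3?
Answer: 0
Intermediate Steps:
K(C) = -3
k(J) = I*sqrt(3) (k(J) = sqrt(J + (-3 - J)) = sqrt(-3) = I*sqrt(3))
(-(-20)*(-8))*((k(-4)*K(5))*0) = (-(-20)*(-8))*(((I*sqrt(3))*(-3))*0) = (-5*32)*(-3*I*sqrt(3)*0) = -160*0 = 0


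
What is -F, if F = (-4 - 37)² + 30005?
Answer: -31686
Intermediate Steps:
F = 31686 (F = (-41)² + 30005 = 1681 + 30005 = 31686)
-F = -1*31686 = -31686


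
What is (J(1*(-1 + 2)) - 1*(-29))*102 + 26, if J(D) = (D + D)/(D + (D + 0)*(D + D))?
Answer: 3052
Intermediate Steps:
J(D) = 2*D/(D + 2*D**2) (J(D) = (2*D)/(D + D*(2*D)) = (2*D)/(D + 2*D**2) = 2*D/(D + 2*D**2))
(J(1*(-1 + 2)) - 1*(-29))*102 + 26 = (2/(1 + 2*(1*(-1 + 2))) - 1*(-29))*102 + 26 = (2/(1 + 2*(1*1)) + 29)*102 + 26 = (2/(1 + 2*1) + 29)*102 + 26 = (2/(1 + 2) + 29)*102 + 26 = (2/3 + 29)*102 + 26 = (89/3)*102 + 26 = 3026 + 26 = 3052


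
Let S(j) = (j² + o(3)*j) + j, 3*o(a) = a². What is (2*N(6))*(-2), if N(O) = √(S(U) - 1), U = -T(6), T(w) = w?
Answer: -4*√11 ≈ -13.266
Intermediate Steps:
o(a) = a²/3
U = -6 (U = -1*6 = -6)
S(j) = j² + 4*j (S(j) = (j² + ((⅓)*3²)*j) + j = (j² + ((⅓)*9)*j) + j = (j² + 3*j) + j = j² + 4*j)
N(O) = √11 (N(O) = √(-6*(4 - 6) - 1) = √(-6*(-2) - 1) = √(12 - 1) = √11)
(2*N(6))*(-2) = (2*√11)*(-2) = -4*√11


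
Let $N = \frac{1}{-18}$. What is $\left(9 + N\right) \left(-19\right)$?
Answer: $- \frac{3059}{18} \approx -169.94$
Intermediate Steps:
$N = - \frac{1}{18} \approx -0.055556$
$\left(9 + N\right) \left(-19\right) = \left(9 - \frac{1}{18}\right) \left(-19\right) = \frac{161}{18} \left(-19\right) = - \frac{3059}{18}$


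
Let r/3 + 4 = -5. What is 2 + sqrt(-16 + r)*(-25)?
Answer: 2 - 25*I*sqrt(43) ≈ 2.0 - 163.94*I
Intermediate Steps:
r = -27 (r = -12 + 3*(-5) = -12 - 15 = -27)
2 + sqrt(-16 + r)*(-25) = 2 + sqrt(-16 - 27)*(-25) = 2 + sqrt(-43)*(-25) = 2 + (I*sqrt(43))*(-25) = 2 - 25*I*sqrt(43)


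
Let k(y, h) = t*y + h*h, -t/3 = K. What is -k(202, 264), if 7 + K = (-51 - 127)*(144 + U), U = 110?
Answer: -27472410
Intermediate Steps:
K = -45219 (K = -7 + (-51 - 127)*(144 + 110) = -7 - 178*254 = -7 - 45212 = -45219)
t = 135657 (t = -3*(-45219) = 135657)
k(y, h) = h² + 135657*y (k(y, h) = 135657*y + h*h = 135657*y + h² = h² + 135657*y)
-k(202, 264) = -(264² + 135657*202) = -(69696 + 27402714) = -1*27472410 = -27472410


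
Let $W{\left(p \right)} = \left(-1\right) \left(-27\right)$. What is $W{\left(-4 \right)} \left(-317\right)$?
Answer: $-8559$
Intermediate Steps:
$W{\left(p \right)} = 27$
$W{\left(-4 \right)} \left(-317\right) = 27 \left(-317\right) = -8559$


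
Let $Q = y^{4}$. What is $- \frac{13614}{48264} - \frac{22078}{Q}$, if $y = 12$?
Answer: $- \frac{28080677}{20850048} \approx -1.3468$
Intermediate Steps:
$Q = 20736$ ($Q = 12^{4} = 20736$)
$- \frac{13614}{48264} - \frac{22078}{Q} = - \frac{13614}{48264} - \frac{22078}{20736} = \left(-13614\right) \frac{1}{48264} - \frac{11039}{10368} = - \frac{2269}{8044} - \frac{11039}{10368} = - \frac{28080677}{20850048}$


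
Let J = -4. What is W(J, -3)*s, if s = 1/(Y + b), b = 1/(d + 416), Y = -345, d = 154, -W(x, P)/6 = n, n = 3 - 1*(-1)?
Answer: 13680/196649 ≈ 0.069566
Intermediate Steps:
n = 4 (n = 3 + 1 = 4)
W(x, P) = -24 (W(x, P) = -6*4 = -24)
b = 1/570 (b = 1/(154 + 416) = 1/570 ≈ 0.0017544)
s = -570/196649 (s = 1/(-345 + 1/570) = 1/(-196649/570) = -570/196649 ≈ -0.0028986)
W(J, -3)*s = -24*(-570/196649) = 13680/196649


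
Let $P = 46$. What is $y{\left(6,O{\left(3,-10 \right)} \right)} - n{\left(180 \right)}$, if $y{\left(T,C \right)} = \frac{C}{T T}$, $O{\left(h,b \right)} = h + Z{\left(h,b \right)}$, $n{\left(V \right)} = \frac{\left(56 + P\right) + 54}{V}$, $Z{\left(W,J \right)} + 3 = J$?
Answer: $- \frac{103}{90} \approx -1.1444$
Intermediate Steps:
$Z{\left(W,J \right)} = -3 + J$
$n{\left(V \right)} = \frac{156}{V}$ ($n{\left(V \right)} = \frac{\left(56 + 46\right) + 54}{V} = \frac{102 + 54}{V} = \frac{156}{V}$)
$O{\left(h,b \right)} = -3 + b + h$ ($O{\left(h,b \right)} = h + \left(-3 + b\right) = -3 + b + h$)
$y{\left(T,C \right)} = \frac{C}{T^{2}}$
$y{\left(6,O{\left(3,-10 \right)} \right)} - n{\left(180 \right)} = \frac{-3 - 10 + 3}{36} - \frac{156}{180} = \left(-10\right) \frac{1}{36} - 156 \cdot \frac{1}{180} = - \frac{5}{18} - \frac{13}{15} = - \frac{103}{90}$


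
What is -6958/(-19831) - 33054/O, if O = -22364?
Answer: 57935899/31678606 ≈ 1.8289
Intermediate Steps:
-6958/(-19831) - 33054/O = -6958/(-19831) - 33054/(-22364) = -6958*(-1/19831) - 33054*(-1/22364) = 994/2833 + 16527/11182 = 57935899/31678606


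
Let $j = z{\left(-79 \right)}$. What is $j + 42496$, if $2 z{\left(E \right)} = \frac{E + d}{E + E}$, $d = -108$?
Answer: $\frac{13428923}{316} \approx 42497.0$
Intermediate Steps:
$z{\left(E \right)} = \frac{-108 + E}{4 E}$ ($z{\left(E \right)} = \frac{\left(E - 108\right) \frac{1}{E + E}}{2} = \frac{\left(-108 + E\right) \frac{1}{2 E}}{2} = \frac{\frac{1}{2} \frac{1}{E} \left(-108 + E\right)}{2} = \frac{-108 + E}{4 E}$)
$j = \frac{187}{316}$ ($j = \frac{-108 - 79}{4 \left(-79\right)} = \frac{1}{4} \left(- \frac{1}{79}\right) \left(-187\right) = \frac{187}{316} \approx 0.59177$)
$j + 42496 = \frac{187}{316} + 42496 = \frac{13428923}{316}$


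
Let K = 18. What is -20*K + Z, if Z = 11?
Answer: -349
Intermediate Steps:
-20*K + Z = -20*18 + 11 = -360 + 11 = -349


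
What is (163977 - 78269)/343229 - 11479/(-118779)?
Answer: 14120236223/40768397391 ≈ 0.34635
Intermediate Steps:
(163977 - 78269)/343229 - 11479/(-118779) = 85708*(1/343229) - 11479*(-1/118779) = 85708/343229 + 11479/118779 = 14120236223/40768397391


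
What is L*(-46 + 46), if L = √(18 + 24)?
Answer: 0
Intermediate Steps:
L = √42 ≈ 6.4807
L*(-46 + 46) = √42*(-46 + 46) = √42*0 = 0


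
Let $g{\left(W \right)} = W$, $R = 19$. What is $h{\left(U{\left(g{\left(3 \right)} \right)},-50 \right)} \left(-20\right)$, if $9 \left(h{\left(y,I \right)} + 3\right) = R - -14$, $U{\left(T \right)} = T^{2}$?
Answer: $- \frac{40}{3} \approx -13.333$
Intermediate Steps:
$h{\left(y,I \right)} = \frac{2}{3}$ ($h{\left(y,I \right)} = -3 + \frac{19 - -14}{9} = -3 + \frac{19 + 14}{9} = -3 + \frac{1}{9} \cdot 33 = -3 + \frac{11}{3} = \frac{2}{3}$)
$h{\left(U{\left(g{\left(3 \right)} \right)},-50 \right)} \left(-20\right) = \frac{2}{3} \left(-20\right) = - \frac{40}{3}$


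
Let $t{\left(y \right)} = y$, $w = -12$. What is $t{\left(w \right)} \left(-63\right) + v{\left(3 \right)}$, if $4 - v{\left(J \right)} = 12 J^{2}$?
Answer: $652$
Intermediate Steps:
$v{\left(J \right)} = 4 - 12 J^{2}$
$t{\left(w \right)} \left(-63\right) + v{\left(3 \right)} = \left(-12\right) \left(-63\right) + \left(4 - 12 \cdot 3^{2}\right) = 756 + \left(4 - 108\right) = 756 - 104 = 652$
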